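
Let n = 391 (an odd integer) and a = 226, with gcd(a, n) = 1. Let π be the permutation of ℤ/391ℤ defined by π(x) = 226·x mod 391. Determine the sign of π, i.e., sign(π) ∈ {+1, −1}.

+1

Trace 57: π^k(57) = [57, 370, 337, 308, 10, 305, 114] for k=0..6.
Decompose π into cycles: lengths [176, 176, 22, 16, 1] (5 cycles, including the fixed point 0).
n − c = 391 − 5 = 386; sign = (−1)^386 = +1.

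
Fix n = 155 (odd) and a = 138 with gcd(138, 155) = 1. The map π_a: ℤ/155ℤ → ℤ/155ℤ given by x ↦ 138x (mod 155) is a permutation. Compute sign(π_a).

-1

Start at x=47: 47 → 131 → 98 → 39 → 112 → 111 → 128 → … (one orbit).
The orbit structure of x ↦ 138x mod 155: 6 orbits of sizes [60, 60, 15, 15, 4, 1].
With 6 cycles on 155 points, sign = (−1)^{155−6} = -1.
Via Zolotarev, sign(π_{138}) = (138|155) = -1.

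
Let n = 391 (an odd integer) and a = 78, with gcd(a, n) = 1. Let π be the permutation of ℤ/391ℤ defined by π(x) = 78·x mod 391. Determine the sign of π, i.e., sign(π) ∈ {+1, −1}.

Orbit of 261 under x↦78x: [261, 26, 73, 220, 347, 87, 139]… (length divides ord_391(78)).
6 cycles of lengths [176, 176, 16, 11, 11, 1].
6 cycles on 391: each ℓ→(−1)^(ℓ−1), product (−1)^385 = -1.

-1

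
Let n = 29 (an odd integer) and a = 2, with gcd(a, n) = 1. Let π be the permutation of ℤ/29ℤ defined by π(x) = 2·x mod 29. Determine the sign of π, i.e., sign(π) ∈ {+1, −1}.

Orbit of 26 under x↦2x: [26, 23, 17, 5, 10, 20, 11]… (length divides ord_29(2)).
The orbit structure of x ↦ 2x mod 29: 2 orbits of sizes [28, 1].
29 − 2 = 27 transpositions; sign(π) = (−1)^27 = -1.

-1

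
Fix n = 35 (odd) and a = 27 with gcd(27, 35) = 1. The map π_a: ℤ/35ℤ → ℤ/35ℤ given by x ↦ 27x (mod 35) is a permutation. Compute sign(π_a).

Orbit of 27 under x↦27x: [27, 29, 13, 1]… (length divides ord_35(27)).
11 cycles of lengths [4, 4, 4, 4, 4, 4, 4, 2, 2, 2, 1].
n − c = 35 − 11 = 24; sign = (−1)^24 = +1.
Zolotarev: (27|35) = +1, matching the cycle-count sign.

+1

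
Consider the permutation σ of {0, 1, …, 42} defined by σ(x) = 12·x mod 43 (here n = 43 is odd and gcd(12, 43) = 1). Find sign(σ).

Orbit of 11 under x↦12x: [11, 3, 36, 2, 24, 30, 16]… (length divides ord_43(12)).
2 cycles of lengths [42, 1].
43 − 2 = 41 transpositions; sign(π) = (−1)^41 = -1.
Check: (12/43) = -1 by Zolotarev.

-1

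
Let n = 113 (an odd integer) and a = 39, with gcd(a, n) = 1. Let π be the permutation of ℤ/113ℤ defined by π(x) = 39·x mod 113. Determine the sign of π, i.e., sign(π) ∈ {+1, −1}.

-1

Start at x=92: 92 → 85 → 38 → 13 → 55 → 111 → 35 → … (one orbit).
2 cycles of lengths [112, 1].
Σ(ℓ_i−1) = 113−2 = 111; sign = (−1)^111 = -1.
Via Zolotarev, sign(π_{39}) = (39|113) = -1.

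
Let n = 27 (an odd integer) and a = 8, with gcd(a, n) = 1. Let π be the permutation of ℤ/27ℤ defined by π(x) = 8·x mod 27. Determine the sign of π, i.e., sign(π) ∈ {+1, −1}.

Orbit of 19 under x↦8x: [19, 17, 1, 8, 10, 26]… (length divides ord_27(8)).
Cycle lengths of π_8 on ℤ/27ℤ: [6, 6, 6, 2, 2, 2, 2, 1]; 8 cycles in total.
27 − 8 = 19 transpositions; sign(π) = (−1)^19 = -1.

-1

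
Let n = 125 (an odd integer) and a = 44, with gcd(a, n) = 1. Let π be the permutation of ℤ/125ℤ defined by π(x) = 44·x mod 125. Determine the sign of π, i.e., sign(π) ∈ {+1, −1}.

+1

Trace 6: π^k(6) = [6, 14, 116, 104, 76, 94, 11] for k=0..6.
Cycle lengths of π_44 on ℤ/125ℤ: [50, 50, 10, 10, 2, 2, 1]; 7 cycles in total.
Σ(ℓ_i−1) = 125−7 = 118; sign = (−1)^118 = +1.
Check: (44/125) = +1 by Zolotarev.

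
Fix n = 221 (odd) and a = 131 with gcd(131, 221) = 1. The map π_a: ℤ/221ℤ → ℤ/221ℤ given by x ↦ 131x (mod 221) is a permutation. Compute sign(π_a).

Start at x=105: 105 → 53 → 92 → 118 → 209 → 196 → 40 → … (one orbit).
π_131 has 26 disjoint cycles with lengths [16, 16, 16, 16, 16, 16, 16, 16, 16, 16, 16, 16, 16, 1, 1, 1, 1, 1, 1, 1, 1, 1, 1, 1, 1, 1] on {0,…,220}.
Σ(ℓ_i−1) = 221−26 = 195; sign = (−1)^195 = -1.

-1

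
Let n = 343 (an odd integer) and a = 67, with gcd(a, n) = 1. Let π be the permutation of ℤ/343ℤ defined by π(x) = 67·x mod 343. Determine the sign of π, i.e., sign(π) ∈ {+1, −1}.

Orbit of 263 under x↦67x: [263, 128, 1, 67, 30, 295, 214]… (length divides ord_343(67)).
Cycle lengths of π_67 on ℤ/343ℤ: [21, 21, 21, 21, 21, 21, 21, 21, 21, 21, 21, 21, 21, 21, 3, 3, 3, 3, 3, 3, 3, 3, 3, 3, 3, 3, 3, 3, 3, 3, 1]; 31 cycles in total.
Σ(ℓ_i−1) = 343−31 = 312; sign = (−1)^312 = +1.
(67|343)_J = +1 (Zolotarev's lemma cross-check).

+1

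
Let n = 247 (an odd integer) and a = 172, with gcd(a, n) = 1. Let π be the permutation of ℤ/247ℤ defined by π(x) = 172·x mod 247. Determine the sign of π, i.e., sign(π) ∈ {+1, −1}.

+1

Start at x=191: 191 → 1 → 172 → 191 (one orbit).
95 cycles of lengths [3, 3, 3, 3, 3, 3, 3, 3, 3, 3, 3, 3, 3, 3, 3, 3, 3, 3, 3, 3, 3, 3, 3, 3, 3, 3, 3, 3, 3, 3, 3, 3, 3, 3, 3, 3, 3, 3, 3, 3, 3, 3, 3, 3, 3, 3, 3, 3, 3, 3, 3, 3, 3, 3, 3, 3, 3, 3, 3, 3, 3, 3, 3, 3, 3, 3, 3, 3, 3, 3, 3, 3, 3, 3, 3, 3, 1, 1, 1, 1, 1, 1, 1, 1, 1, 1, 1, 1, 1, 1, 1, 1, 1, 1, 1].
sign(π) = (−1)^{n − #cycles} = (−1)^{247−95} = (−1)^152 = +1.
Zolotarev: (172|247) = +1, matching the cycle-count sign.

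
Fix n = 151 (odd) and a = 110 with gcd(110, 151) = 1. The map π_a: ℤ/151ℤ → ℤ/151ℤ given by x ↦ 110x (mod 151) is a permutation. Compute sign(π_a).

Start at x=9: 9 → 84 → 29 → 19 → 127 → 78 → 124 → … (one orbit).
π_110 has 7 disjoint cycles with lengths [25, 25, 25, 25, 25, 25, 1] on {0,…,150}.
With 7 cycles on 151 points, sign = (−1)^{151−7} = +1.

+1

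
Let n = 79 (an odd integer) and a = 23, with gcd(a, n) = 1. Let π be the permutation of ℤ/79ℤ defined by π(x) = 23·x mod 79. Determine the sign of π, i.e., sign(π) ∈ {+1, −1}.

Trace 1: π^k(1) = [1, 23, 55] for k=0..2.
Cycle lengths of π_23 on ℤ/79ℤ: [3, 3, 3, 3, 3, 3, 3, 3, 3, 3, 3, 3, 3, 3, 3, 3, 3, 3, 3, 3, 3, 3, 3, 3, 3, 3, 1]; 27 cycles in total.
27 cycles on 79: each ℓ→(−1)^(ℓ−1), product (−1)^52 = +1.
Via Zolotarev, sign(π_{23}) = (23|79) = +1.

+1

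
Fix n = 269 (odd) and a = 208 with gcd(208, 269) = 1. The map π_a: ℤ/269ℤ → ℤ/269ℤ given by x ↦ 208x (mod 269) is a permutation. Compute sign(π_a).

+1

Orbit of 57 under x↦208x: [57, 20, 125, 176, 24, 150, 265]… (length divides ord_269(208)).
Cycle lengths of π_208 on ℤ/269ℤ: [134, 134, 1]; 3 cycles in total.
3 cycles on 269: each ℓ→(−1)^(ℓ−1), product (−1)^266 = +1.
(208|269)_J = +1 (Zolotarev's lemma cross-check).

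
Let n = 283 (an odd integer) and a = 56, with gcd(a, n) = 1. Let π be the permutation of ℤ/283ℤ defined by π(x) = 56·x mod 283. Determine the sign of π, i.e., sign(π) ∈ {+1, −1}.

-1

Start at x=237: 237 → 254 → 74 → 182 → 4 → 224 → 92 → … (one orbit).
Cycle lengths of π_56 on ℤ/283ℤ: [282, 1]; 2 cycles in total.
283 − 2 = 281 transpositions; sign(π) = (−1)^281 = -1.
(56|283)_J = -1 (Zolotarev's lemma cross-check).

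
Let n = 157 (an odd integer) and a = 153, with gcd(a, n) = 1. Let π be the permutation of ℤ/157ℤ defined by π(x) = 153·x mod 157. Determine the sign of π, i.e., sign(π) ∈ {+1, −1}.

Trace 39: π^k(39) = [39, 1, 153, 16, 93, 99, 75] for k=0..6.
Cycle type of π: 13×12 + 1; total 13 cycles.
sign(π) = (−1)^{n − #cycles} = (−1)^{157−13} = (−1)^144 = +1.

+1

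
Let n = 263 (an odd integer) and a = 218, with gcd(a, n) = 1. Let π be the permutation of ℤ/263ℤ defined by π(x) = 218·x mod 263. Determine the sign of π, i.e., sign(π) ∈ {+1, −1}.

+1

Trace 147: π^k(147) = [147, 223, 222, 4, 83, 210, 18] for k=0..6.
π_218 has 3 disjoint cycles with lengths [131, 131, 1] on {0,…,262}.
With 3 cycles on 263 points, sign = (−1)^{263−3} = +1.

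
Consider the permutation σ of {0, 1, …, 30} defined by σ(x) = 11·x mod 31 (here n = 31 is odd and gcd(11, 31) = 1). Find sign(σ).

Trace 18: π^k(18) = [18, 12, 8, 26, 7, 15, 10] for k=0..6.
π_11 has 2 disjoint cycles with lengths [30, 1] on {0,…,30}.
sign(π) = (−1)^{n − #cycles} = (−1)^{31−2} = (−1)^29 = -1.

-1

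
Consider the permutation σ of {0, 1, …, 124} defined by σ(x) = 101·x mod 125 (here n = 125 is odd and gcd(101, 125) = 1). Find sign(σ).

Trace 26: π^k(26) = [26, 1, 101, 76, 51] for k=0..4.
45 cycles of lengths [5, 5, 5, 5, 5, 5, 5, 5, 5, 5, 5, 5, 5, 5, 5, 5, 5, 5, 5, 5, 1, 1, 1, 1, 1, 1, 1, 1, 1, 1, 1, 1, 1, 1, 1, 1, 1, 1, 1, 1, 1, 1, 1, 1, 1].
With 45 cycles on 125 points, sign = (−1)^{125−45} = +1.
Zolotarev: (101|125) = +1, matching the cycle-count sign.

+1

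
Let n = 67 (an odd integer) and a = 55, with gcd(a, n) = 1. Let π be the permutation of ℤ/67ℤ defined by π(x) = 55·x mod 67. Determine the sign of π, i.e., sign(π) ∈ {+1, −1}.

+1

Start at x=47: 47 → 39 → 1 → 55 → 10 → 14 → 33 → … (one orbit).
Cycle lengths of π_55 on ℤ/67ℤ: [33, 33, 1]; 3 cycles in total.
sign(π) = (−1)^{n − #cycles} = (−1)^{67−3} = (−1)^64 = +1.
Via Zolotarev, sign(π_{55}) = (55|67) = +1.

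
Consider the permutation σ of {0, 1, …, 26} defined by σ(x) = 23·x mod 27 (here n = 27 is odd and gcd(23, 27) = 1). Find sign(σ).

-1

Start at x=11: 11 → 10 → 14 → 25 → 8 → 22 → 20 → … (one orbit).
Cycle lengths of π_23 on ℤ/27ℤ: [18, 6, 2, 1]; 4 cycles in total.
Σ(ℓ_i−1) = 27−4 = 23; sign = (−1)^23 = -1.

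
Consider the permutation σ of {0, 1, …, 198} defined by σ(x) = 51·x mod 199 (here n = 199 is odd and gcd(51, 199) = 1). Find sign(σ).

+1

Start at x=18: 18 → 122 → 53 → 116 → 145 → 32 → 40 → … (one orbit).
Decompose π into cycles: lengths [99, 99, 1] (3 cycles, including the fixed point 0).
3 cycles on 199: each ℓ→(−1)^(ℓ−1), product (−1)^196 = +1.
The Jacobi symbol (51|199) = +1 (Zolotarev) agrees.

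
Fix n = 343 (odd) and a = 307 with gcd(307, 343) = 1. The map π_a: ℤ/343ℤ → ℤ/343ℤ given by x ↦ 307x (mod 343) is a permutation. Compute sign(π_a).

-1

Start at x=258: 258 → 316 → 286 → 337 → 216 → 113 → 48 → … (one orbit).
The orbit structure of x ↦ 307x mod 343: 10 orbits of sizes [98, 98, 98, 14, 14, 14, 2, 2, 2, 1].
n − c = 343 − 10 = 333; sign = (−1)^333 = -1.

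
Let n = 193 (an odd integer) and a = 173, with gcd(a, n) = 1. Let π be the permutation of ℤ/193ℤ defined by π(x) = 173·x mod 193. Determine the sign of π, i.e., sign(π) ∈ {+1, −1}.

-1

Trace 126: π^k(126) = [126, 182, 27, 39, 185, 160, 81] for k=0..6.
π_173 has 4 disjoint cycles with lengths [64, 64, 64, 1] on {0,…,192}.
193 − 4 = 189 transpositions; sign(π) = (−1)^189 = -1.
Via Zolotarev, sign(π_{173}) = (173|193) = -1.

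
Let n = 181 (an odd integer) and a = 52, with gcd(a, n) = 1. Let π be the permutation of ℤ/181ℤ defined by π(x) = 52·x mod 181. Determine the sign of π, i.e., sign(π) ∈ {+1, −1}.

+1

Trace 137: π^k(137) = [137, 65, 122, 9, 106, 82, 101] for k=0..6.
The orbit structure of x ↦ 52x mod 181: 3 orbits of sizes [90, 90, 1].
Σ(ℓ_i−1) = 181−3 = 178; sign = (−1)^178 = +1.
Zolotarev: (52|181) = +1, matching the cycle-count sign.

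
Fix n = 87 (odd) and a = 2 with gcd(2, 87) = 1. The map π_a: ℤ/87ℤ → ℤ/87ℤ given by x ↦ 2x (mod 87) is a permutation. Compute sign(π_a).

Trace 82: π^k(82) = [82, 77, 67, 47, 7, 14, 28] for k=0..6.
5 cycles of lengths [28, 28, 28, 2, 1].
n − c = 87 − 5 = 82; sign = (−1)^82 = +1.

+1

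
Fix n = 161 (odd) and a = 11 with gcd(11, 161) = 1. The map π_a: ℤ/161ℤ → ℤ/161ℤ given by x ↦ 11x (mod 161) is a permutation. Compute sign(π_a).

Start at x=32: 32 → 30 → 8 → 88 → 2 → 22 → 81 → … (one orbit).
Decompose π into cycles: lengths [66, 66, 22, 3, 3, 1] (6 cycles, including the fixed point 0).
n − c = 161 − 6 = 155; sign = (−1)^155 = -1.

-1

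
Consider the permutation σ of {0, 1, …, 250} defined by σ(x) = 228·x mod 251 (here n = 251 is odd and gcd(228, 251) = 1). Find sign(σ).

Orbit of 199 under x↦228x: [199, 192, 102, 164, 244, 161, 62]… (length divides ord_251(228)).
Decompose π into cycles: lengths [250, 1] (2 cycles, including the fixed point 0).
Σ(ℓ_i−1) = 251−2 = 249; sign = (−1)^249 = -1.
(228|251)_J = -1 (Zolotarev's lemma cross-check).

-1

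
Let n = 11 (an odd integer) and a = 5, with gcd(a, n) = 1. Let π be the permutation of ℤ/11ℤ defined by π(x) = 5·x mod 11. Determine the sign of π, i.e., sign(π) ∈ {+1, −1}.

Trace 3: π^k(3) = [3, 4, 9, 1, 5] for k=0..4.
Cycle type of π: 5×2 + 1; total 3 cycles.
With 3 cycles on 11 points, sign = (−1)^{11−3} = +1.
Via Zolotarev, sign(π_{5}) = (5|11) = +1.

+1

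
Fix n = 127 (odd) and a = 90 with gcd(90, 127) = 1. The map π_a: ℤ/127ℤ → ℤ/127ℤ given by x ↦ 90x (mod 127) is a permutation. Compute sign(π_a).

-1

Orbit of 24 under x↦90x: [24, 1, 90, 99, 20, 22, 75]… (length divides ord_127(90)).
8 cycles of lengths [18, 18, 18, 18, 18, 18, 18, 1].
127 − 8 = 119 transpositions; sign(π) = (−1)^119 = -1.
Zolotarev: (90|127) = -1, matching the cycle-count sign.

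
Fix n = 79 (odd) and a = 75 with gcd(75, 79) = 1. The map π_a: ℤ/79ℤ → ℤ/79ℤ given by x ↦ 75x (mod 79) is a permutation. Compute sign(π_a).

Orbit of 54 under x↦75x: [54, 21, 74, 20, 78, 4, 63]… (length divides ord_79(75)).
π_75 has 2 disjoint cycles with lengths [78, 1] on {0,…,78}.
n − c = 79 − 2 = 77; sign = (−1)^77 = -1.
Zolotarev: (75|79) = -1, matching the cycle-count sign.

-1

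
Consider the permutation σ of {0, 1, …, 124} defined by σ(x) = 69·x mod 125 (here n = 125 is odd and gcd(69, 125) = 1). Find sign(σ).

+1

Start at x=106: 106 → 64 → 41 → 79 → 76 → 119 → 86 → … (one orbit).
7 cycles of lengths [50, 50, 10, 10, 2, 2, 1].
Σ(ℓ_i−1) = 125−7 = 118; sign = (−1)^118 = +1.
Check: (69/125) = +1 by Zolotarev.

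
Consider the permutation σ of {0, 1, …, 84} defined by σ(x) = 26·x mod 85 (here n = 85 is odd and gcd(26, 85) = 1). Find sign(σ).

+1

Trace 76: π^k(76) = [76, 21, 36, 1, 26, 81, 66] for k=0..6.
The orbit structure of x ↦ 26x mod 85: 15 orbits of sizes [8, 8, 8, 8, 8, 8, 8, 8, 8, 8, 1, 1, 1, 1, 1].
15 cycles on 85: each ℓ→(−1)^(ℓ−1), product (−1)^70 = +1.
The Jacobi symbol (26|85) = +1 (Zolotarev) agrees.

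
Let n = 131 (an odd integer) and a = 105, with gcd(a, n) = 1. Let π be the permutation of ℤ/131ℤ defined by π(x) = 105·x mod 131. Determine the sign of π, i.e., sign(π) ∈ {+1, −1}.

+1

Start at x=129: 129 → 52 → 89 → 44 → 35 → 7 → 80 → … (one orbit).
The orbit structure of x ↦ 105x mod 131: 3 orbits of sizes [65, 65, 1].
131 − 3 = 128 transpositions; sign(π) = (−1)^128 = +1.
Check: (105/131) = +1 by Zolotarev.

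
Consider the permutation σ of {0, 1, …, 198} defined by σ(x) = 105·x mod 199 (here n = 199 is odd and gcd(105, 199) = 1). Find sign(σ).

Start at x=196: 196 → 83 → 158 → 73 → 103 → 69 → 81 → … (one orbit).
The orbit structure of x ↦ 105x mod 199: 2 orbits of sizes [198, 1].
Σ(ℓ_i−1) = 199−2 = 197; sign = (−1)^197 = -1.

-1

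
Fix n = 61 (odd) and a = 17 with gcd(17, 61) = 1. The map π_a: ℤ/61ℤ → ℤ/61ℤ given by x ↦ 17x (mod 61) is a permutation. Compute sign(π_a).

-1

Start at x=33: 33 → 12 → 21 → 52 → 30 → 22 → 8 → … (one orbit).
Cycle type of π: 60 + 1; total 2 cycles.
Σ(ℓ_i−1) = 61−2 = 59; sign = (−1)^59 = -1.
Via Zolotarev, sign(π_{17}) = (17|61) = -1.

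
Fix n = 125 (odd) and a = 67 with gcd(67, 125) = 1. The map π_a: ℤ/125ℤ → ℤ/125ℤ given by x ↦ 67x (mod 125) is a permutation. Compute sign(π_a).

-1

Start at x=93: 93 → 106 → 102 → 84 → 3 → 76 → 92 → … (one orbit).
π_67 has 4 disjoint cycles with lengths [100, 20, 4, 1] on {0,…,124}.
4 cycles on 125: each ℓ→(−1)^(ℓ−1), product (−1)^121 = -1.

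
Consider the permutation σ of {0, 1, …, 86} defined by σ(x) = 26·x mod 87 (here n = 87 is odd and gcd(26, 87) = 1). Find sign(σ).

+1

Start at x=28: 28 → 32 → 49 → 56 → 64 → 11 → 25 → … (one orbit).
Cycle type of π: 28×3 + 2 + 1; total 5 cycles.
sign(π) = (−1)^{n − #cycles} = (−1)^{87−5} = (−1)^82 = +1.
The Jacobi symbol (26|87) = +1 (Zolotarev) agrees.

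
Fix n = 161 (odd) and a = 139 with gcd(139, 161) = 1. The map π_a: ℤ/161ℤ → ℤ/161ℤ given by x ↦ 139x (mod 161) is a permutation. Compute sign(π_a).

-1

Trace 1: π^k(1) = [1, 139] for k=0..1.
Cycle type of π: 2×69 + 1×23; total 92 cycles.
With 92 cycles on 161 points, sign = (−1)^{161−92} = -1.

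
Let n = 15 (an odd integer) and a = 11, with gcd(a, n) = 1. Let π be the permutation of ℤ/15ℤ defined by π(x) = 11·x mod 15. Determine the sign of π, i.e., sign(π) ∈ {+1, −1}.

-1

Orbit of 1 under x↦11x: [1, 11]… (length divides ord_15(11)).
The orbit structure of x ↦ 11x mod 15: 10 orbits of sizes [2, 2, 2, 2, 2, 1, 1, 1, 1, 1].
10 cycles on 15: each ℓ→(−1)^(ℓ−1), product (−1)^5 = -1.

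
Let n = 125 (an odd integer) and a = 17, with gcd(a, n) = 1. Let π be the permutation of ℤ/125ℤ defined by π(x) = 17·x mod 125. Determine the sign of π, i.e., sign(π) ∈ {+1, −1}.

Start at x=51: 51 → 117 → 114 → 63 → 71 → 82 → 19 → … (one orbit).
Decompose π into cycles: lengths [100, 20, 4, 1] (4 cycles, including the fixed point 0).
4 cycles on 125: each ℓ→(−1)^(ℓ−1), product (−1)^121 = -1.

-1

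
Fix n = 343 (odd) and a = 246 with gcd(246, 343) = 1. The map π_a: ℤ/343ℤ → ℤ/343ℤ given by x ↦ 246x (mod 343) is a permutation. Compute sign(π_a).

Orbit of 295 under x↦246x: [295, 197, 99, 1, 246, 148, 50]… (length divides ord_343(246)).
91 cycles of lengths [7, 7, 7, 7, 7, 7, 7, 7, 7, 7, 7, 7, 7, 7, 7, 7, 7, 7, 7, 7, 7, 7, 7, 7, 7, 7, 7, 7, 7, 7, 7, 7, 7, 7, 7, 7, 7, 7, 7, 7, 7, 7, 1, 1, 1, 1, 1, 1, 1, 1, 1, 1, 1, 1, 1, 1, 1, 1, 1, 1, 1, 1, 1, 1, 1, 1, 1, 1, 1, 1, 1, 1, 1, 1, 1, 1, 1, 1, 1, 1, 1, 1, 1, 1, 1, 1, 1, 1, 1, 1, 1].
343 − 91 = 252 transpositions; sign(π) = (−1)^252 = +1.

+1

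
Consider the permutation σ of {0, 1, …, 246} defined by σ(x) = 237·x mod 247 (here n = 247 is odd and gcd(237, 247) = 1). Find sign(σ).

Orbit of 35 under x↦237x: [35, 144, 42, 74, 1, 237, 100]… (length divides ord_247(237)).
Decompose π into cycles: lengths [9, 9, 9, 9, 9, 9, 9, 9, 9, 9, 9, 9, 9, 9, 9, 9, 9, 9, 9, 9, 9, 9, 9, 9, 9, 9, 3, 3, 3, 3, 1] (31 cycles, including the fixed point 0).
sign(π) = (−1)^{n − #cycles} = (−1)^{247−31} = (−1)^216 = +1.

+1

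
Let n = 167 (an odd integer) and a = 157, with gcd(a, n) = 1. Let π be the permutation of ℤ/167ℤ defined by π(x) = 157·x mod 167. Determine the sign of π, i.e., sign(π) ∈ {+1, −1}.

+1

Start at x=96: 96 → 42 → 81 → 25 → 84 → 162 → 50 → … (one orbit).
Decompose π into cycles: lengths [83, 83, 1] (3 cycles, including the fixed point 0).
n − c = 167 − 3 = 164; sign = (−1)^164 = +1.
(157|167)_J = +1 (Zolotarev's lemma cross-check).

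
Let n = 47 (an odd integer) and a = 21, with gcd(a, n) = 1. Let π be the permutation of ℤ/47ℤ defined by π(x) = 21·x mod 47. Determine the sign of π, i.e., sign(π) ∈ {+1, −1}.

Orbit of 1 under x↦21x: [1, 21, 18, 2, 42, 36, 4]… (length divides ord_47(21)).
Cycle type of π: 23×2 + 1; total 3 cycles.
47 − 3 = 44 transpositions; sign(π) = (−1)^44 = +1.
(21|47)_J = +1 (Zolotarev's lemma cross-check).

+1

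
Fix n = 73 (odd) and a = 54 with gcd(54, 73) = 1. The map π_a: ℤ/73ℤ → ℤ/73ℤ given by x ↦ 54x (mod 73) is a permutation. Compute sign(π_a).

+1

Start at x=2: 2 → 35 → 65 → 6 → 32 → 49 → 18 → … (one orbit).
π_54 has 3 disjoint cycles with lengths [36, 36, 1] on {0,…,72}.
73 − 3 = 70 transpositions; sign(π) = (−1)^70 = +1.
The Jacobi symbol (54|73) = +1 (Zolotarev) agrees.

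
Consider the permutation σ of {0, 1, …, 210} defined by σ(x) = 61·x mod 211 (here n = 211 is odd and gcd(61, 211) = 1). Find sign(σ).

Start at x=19: 19 → 104 → 14 → 10 → 188 → 74 → 83 → … (one orbit).
π_61 has 8 disjoint cycles with lengths [30, 30, 30, 30, 30, 30, 30, 1] on {0,…,210}.
211 − 8 = 203 transpositions; sign(π) = (−1)^203 = -1.

-1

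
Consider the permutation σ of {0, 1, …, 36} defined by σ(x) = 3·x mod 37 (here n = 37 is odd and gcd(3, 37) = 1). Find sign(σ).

Trace 27: π^k(27) = [27, 7, 21, 26, 4, 12, 36] for k=0..6.
Cycle type of π: 18×2 + 1; total 3 cycles.
37 − 3 = 34 transpositions; sign(π) = (−1)^34 = +1.

+1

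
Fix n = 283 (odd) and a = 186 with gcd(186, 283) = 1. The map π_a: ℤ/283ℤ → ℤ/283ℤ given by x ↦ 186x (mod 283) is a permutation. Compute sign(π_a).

-1

Trace 216: π^k(216) = [216, 273, 121, 149, 263, 242, 15] for k=0..6.
2 cycles of lengths [282, 1].
283 − 2 = 281 transpositions; sign(π) = (−1)^281 = -1.
Zolotarev: (186|283) = -1, matching the cycle-count sign.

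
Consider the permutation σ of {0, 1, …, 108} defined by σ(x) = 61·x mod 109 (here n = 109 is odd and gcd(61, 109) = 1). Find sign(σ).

+1

Start at x=102: 102 → 9 → 4 → 26 → 60 → 63 → 28 → … (one orbit).
Cycle lengths of π_61 on ℤ/109ℤ: [54, 54, 1]; 3 cycles in total.
Σ(ℓ_i−1) = 109−3 = 106; sign = (−1)^106 = +1.
Check: (61/109) = +1 by Zolotarev.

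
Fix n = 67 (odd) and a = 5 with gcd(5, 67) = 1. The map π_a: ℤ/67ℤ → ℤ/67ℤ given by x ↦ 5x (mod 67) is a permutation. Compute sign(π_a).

-1

Trace 62: π^k(62) = [62, 42, 9, 45, 24, 53, 64] for k=0..6.
Decompose π into cycles: lengths [22, 22, 22, 1] (4 cycles, including the fixed point 0).
With 4 cycles on 67 points, sign = (−1)^{67−4} = -1.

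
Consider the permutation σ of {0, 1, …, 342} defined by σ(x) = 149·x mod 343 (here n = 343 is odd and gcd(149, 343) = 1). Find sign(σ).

Start at x=261: 261 → 130 → 162 → 128 → 207 → 316 → 93 → … (one orbit).
π_149 has 7 disjoint cycles with lengths [147, 147, 21, 21, 3, 3, 1] on {0,…,342}.
7 cycles on 343: each ℓ→(−1)^(ℓ−1), product (−1)^336 = +1.

+1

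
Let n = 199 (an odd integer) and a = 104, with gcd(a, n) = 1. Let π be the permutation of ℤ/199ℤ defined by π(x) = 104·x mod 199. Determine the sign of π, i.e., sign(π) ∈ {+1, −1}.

+1

Trace 160: π^k(160) = [160, 123, 56, 53, 139, 128, 178] for k=0..6.
3 cycles of lengths [99, 99, 1].
3 cycles on 199: each ℓ→(−1)^(ℓ−1), product (−1)^196 = +1.
(104|199)_J = +1 (Zolotarev's lemma cross-check).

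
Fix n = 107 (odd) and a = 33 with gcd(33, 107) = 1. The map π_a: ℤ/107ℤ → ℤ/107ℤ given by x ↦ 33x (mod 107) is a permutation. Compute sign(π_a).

Trace 40: π^k(40) = [40, 36, 11, 42, 102, 49, 12] for k=0..6.
Decompose π into cycles: lengths [53, 53, 1] (3 cycles, including the fixed point 0).
Σ(ℓ_i−1) = 107−3 = 104; sign = (−1)^104 = +1.

+1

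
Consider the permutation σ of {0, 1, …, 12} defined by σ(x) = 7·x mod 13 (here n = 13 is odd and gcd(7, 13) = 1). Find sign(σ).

Trace 10: π^k(10) = [10, 5, 9, 11, 12, 6, 3] for k=0..6.
Cycle lengths of π_7 on ℤ/13ℤ: [12, 1]; 2 cycles in total.
13 − 2 = 11 transpositions; sign(π) = (−1)^11 = -1.

-1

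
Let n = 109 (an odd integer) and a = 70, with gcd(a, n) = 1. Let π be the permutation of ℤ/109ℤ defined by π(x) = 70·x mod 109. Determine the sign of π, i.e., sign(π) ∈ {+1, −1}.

Start at x=20: 20 → 92 → 9 → 85 → 64 → 11 → 7 → … (one orbit).
Decompose π into cycles: lengths [108, 1] (2 cycles, including the fixed point 0).
109 − 2 = 107 transpositions; sign(π) = (−1)^107 = -1.

-1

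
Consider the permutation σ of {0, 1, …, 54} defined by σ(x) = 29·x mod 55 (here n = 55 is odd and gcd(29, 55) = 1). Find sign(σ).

-1

Orbit of 54 under x↦29x: [54, 26, 39, 31, 19, 1, 29]… (length divides ord_55(29)).
π_29 has 8 disjoint cycles with lengths [10, 10, 10, 10, 10, 2, 2, 1] on {0,…,54}.
Σ(ℓ_i−1) = 55−8 = 47; sign = (−1)^47 = -1.
Zolotarev: (29|55) = -1, matching the cycle-count sign.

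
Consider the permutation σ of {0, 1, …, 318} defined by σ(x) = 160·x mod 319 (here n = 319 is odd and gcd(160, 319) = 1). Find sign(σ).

Trace 217: π^k(217) = [217, 268, 134, 67, 193, 256, 128] for k=0..6.
5 cycles of lengths [140, 140, 28, 10, 1].
319 − 5 = 314 transpositions; sign(π) = (−1)^314 = +1.
Via Zolotarev, sign(π_{160}) = (160|319) = +1.

+1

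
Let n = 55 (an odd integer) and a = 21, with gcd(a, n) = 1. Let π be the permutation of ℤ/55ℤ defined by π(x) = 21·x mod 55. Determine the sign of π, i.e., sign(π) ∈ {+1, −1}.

Orbit of 21 under x↦21x: [21, 1]… (length divides ord_55(21)).
The orbit structure of x ↦ 21x mod 55: 30 orbits of sizes [2, 2, 2, 2, 2, 2, 2, 2, 2, 2, 2, 2, 2, 2, 2, 2, 2, 2, 2, 2, 2, 2, 2, 2, 2, 1, 1, 1, 1, 1].
55 − 30 = 25 transpositions; sign(π) = (−1)^25 = -1.

-1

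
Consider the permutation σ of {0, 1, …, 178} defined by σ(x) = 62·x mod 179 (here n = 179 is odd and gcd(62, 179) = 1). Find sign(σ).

Orbit of 100 under x↦62x: [100, 114, 87, 24, 56, 71, 106]… (length divides ord_179(62)).
Decompose π into cycles: lengths [178, 1] (2 cycles, including the fixed point 0).
With 2 cycles on 179 points, sign = (−1)^{179−2} = -1.

-1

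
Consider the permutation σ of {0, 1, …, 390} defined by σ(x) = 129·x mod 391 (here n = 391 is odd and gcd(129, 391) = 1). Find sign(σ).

+1

Trace 196: π^k(196) = [196, 260, 305, 245, 325, 88, 13] for k=0..6.
π_129 has 5 disjoint cycles with lengths [176, 176, 22, 16, 1] on {0,…,390}.
n − c = 391 − 5 = 386; sign = (−1)^386 = +1.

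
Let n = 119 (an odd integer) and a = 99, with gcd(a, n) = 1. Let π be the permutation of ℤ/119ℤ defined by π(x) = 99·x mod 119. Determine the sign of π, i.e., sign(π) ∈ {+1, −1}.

-1

Start at x=29: 29 → 15 → 57 → 50 → 71 → 8 → 78 → … (one orbit).
Cycle type of π: 16×7 + 1×7; total 14 cycles.
With 14 cycles on 119 points, sign = (−1)^{119−14} = -1.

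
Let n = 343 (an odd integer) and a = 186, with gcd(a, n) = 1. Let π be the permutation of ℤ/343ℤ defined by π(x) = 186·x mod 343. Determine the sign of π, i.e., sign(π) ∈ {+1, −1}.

+1

Start at x=39: 39 → 51 → 225 → 4 → 58 → 155 → 18 → … (one orbit).
7 cycles of lengths [147, 147, 21, 21, 3, 3, 1].
343 − 7 = 336 transpositions; sign(π) = (−1)^336 = +1.
(186|343)_J = +1 (Zolotarev's lemma cross-check).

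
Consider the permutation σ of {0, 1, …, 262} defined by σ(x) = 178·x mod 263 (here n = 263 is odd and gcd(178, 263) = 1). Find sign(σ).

Trace 196: π^k(196) = [196, 172, 108, 25, 242, 207, 26] for k=0..6.
Decompose π into cycles: lengths [131, 131, 1] (3 cycles, including the fixed point 0).
263 − 3 = 260 transpositions; sign(π) = (−1)^260 = +1.
(178|263)_J = +1 (Zolotarev's lemma cross-check).

+1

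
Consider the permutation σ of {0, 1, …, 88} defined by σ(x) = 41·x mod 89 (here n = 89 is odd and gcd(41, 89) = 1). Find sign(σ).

-1

Orbit of 62 under x↦41x: [62, 50, 3, 34, 59, 16, 33]… (length divides ord_89(41)).
π_41 has 2 disjoint cycles with lengths [88, 1] on {0,…,88}.
sign(π) = (−1)^{n − #cycles} = (−1)^{89−2} = (−1)^87 = -1.
Via Zolotarev, sign(π_{41}) = (41|89) = -1.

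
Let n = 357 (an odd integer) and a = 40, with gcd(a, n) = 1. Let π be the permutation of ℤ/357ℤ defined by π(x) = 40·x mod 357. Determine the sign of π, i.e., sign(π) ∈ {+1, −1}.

+1

Orbit of 319 under x↦40x: [319, 265, 247, 241, 1, 40, 172]… (length divides ord_357(40)).
π_40 has 15 disjoint cycles with lengths [48, 48, 48, 48, 48, 48, 16, 16, 16, 6, 6, 6, 1, 1, 1] on {0,…,356}.
sign(π) = (−1)^{n − #cycles} = (−1)^{357−15} = (−1)^342 = +1.
The Jacobi symbol (40|357) = +1 (Zolotarev) agrees.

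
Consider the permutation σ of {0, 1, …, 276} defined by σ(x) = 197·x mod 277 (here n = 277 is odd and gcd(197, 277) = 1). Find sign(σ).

-1

Orbit of 42 under x↦197x: [42, 241, 110, 64, 143, 194, 269]… (length divides ord_277(197)).
Cycle lengths of π_197 on ℤ/277ℤ: [276, 1]; 2 cycles in total.
n − c = 277 − 2 = 275; sign = (−1)^275 = -1.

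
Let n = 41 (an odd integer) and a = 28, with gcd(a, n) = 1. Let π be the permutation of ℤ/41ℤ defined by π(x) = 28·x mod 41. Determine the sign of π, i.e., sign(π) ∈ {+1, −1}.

-1

Trace 12: π^k(12) = [12, 8, 19, 40, 13, 36, 24] for k=0..6.
Cycle type of π: 40 + 1; total 2 cycles.
With 2 cycles on 41 points, sign = (−1)^{41−2} = -1.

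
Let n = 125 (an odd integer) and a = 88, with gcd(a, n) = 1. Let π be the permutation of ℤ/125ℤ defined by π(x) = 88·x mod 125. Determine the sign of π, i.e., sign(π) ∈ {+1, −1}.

-1

Orbit of 4 under x↦88x: [4, 102, 101, 13, 19, 47, 11]… (length divides ord_125(88)).
4 cycles of lengths [100, 20, 4, 1].
With 4 cycles on 125 points, sign = (−1)^{125−4} = -1.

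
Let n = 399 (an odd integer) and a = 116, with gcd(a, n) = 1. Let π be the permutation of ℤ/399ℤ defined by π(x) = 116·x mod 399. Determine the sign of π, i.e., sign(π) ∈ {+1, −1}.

+1

Start at x=214: 214 → 86 → 1 → 116 → 289 → 8 → 130 → … (one orbit).
Decompose π into cycles: lengths [18, 18, 18, 18, 18, 18, 18, 18, 18, 18, 18, 18, 18, 18, 18, 18, 18, 18, 18, 18, 18, 6, 6, 3, 3, 2, 1] (27 cycles, including the fixed point 0).
27 cycles on 399: each ℓ→(−1)^(ℓ−1), product (−1)^372 = +1.
Via Zolotarev, sign(π_{116}) = (116|399) = +1.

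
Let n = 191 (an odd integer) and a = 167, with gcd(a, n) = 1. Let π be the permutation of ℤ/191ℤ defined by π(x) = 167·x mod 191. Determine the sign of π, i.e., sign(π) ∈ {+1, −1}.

-1

Orbit of 64 under x↦167x: [64, 183, 1, 167, 3, 119, 9]… (length divides ord_191(167)).
Cycle type of π: 190 + 1; total 2 cycles.
n − c = 191 − 2 = 189; sign = (−1)^189 = -1.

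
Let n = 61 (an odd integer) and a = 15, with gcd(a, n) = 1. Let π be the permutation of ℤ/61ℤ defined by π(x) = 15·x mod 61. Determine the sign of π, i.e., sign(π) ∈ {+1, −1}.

+1

Orbit of 56 under x↦15x: [56, 47, 34, 22, 25, 9, 13]… (length divides ord_61(15)).
Decompose π into cycles: lengths [15, 15, 15, 15, 1] (5 cycles, including the fixed point 0).
With 5 cycles on 61 points, sign = (−1)^{61−5} = +1.
Zolotarev: (15|61) = +1, matching the cycle-count sign.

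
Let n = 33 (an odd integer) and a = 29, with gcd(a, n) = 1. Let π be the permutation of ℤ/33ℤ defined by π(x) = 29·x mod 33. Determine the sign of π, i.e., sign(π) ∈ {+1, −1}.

+1

Start at x=25: 25 → 32 → 4 → 17 → 31 → 8 → 1 → … (one orbit).
Decompose π into cycles: lengths [10, 10, 10, 2, 1] (5 cycles, including the fixed point 0).
5 cycles on 33: each ℓ→(−1)^(ℓ−1), product (−1)^28 = +1.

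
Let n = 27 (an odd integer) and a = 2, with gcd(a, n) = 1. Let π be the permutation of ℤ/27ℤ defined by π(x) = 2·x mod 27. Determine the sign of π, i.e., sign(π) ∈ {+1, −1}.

Orbit of 11 under x↦2x: [11, 22, 17, 7, 14, 1, 2]… (length divides ord_27(2)).
Cycle type of π: 18 + 6 + 2 + 1; total 4 cycles.
Σ(ℓ_i−1) = 27−4 = 23; sign = (−1)^23 = -1.

-1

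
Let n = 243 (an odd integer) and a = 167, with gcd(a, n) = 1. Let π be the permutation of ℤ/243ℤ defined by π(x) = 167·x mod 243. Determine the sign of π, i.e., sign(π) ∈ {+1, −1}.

Start at x=43: 43 → 134 → 22 → 29 → 226 → 77 → 223 → … (one orbit).
Decompose π into cycles: lengths [162, 54, 18, 6, 2, 1] (6 cycles, including the fixed point 0).
6 cycles on 243: each ℓ→(−1)^(ℓ−1), product (−1)^237 = -1.

-1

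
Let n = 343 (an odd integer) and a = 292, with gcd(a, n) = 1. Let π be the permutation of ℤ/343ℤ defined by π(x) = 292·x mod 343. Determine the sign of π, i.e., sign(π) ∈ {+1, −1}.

-1

Orbit of 43 under x↦292x: [43, 208, 25, 97, 198, 192, 155]… (length divides ord_343(292)).
Decompose π into cycles: lengths [294, 42, 6, 1] (4 cycles, including the fixed point 0).
Σ(ℓ_i−1) = 343−4 = 339; sign = (−1)^339 = -1.
(292|343)_J = -1 (Zolotarev's lemma cross-check).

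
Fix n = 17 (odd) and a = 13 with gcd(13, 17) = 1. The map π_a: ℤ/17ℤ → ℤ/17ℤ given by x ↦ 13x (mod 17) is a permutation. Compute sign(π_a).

+1

Trace 13: π^k(13) = [13, 16, 4, 1] for k=0..3.
Decompose π into cycles: lengths [4, 4, 4, 4, 1] (5 cycles, including the fixed point 0).
5 cycles on 17: each ℓ→(−1)^(ℓ−1), product (−1)^12 = +1.
Zolotarev: (13|17) = +1, matching the cycle-count sign.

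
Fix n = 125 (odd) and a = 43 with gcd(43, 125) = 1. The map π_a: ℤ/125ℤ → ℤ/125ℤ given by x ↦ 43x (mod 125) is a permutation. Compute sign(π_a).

-1

Orbit of 68 under x↦43x: [68, 49, 107, 101, 93, 124, 82]… (length divides ord_125(43)).
Decompose π into cycles: lengths [20, 20, 20, 20, 20, 4, 4, 4, 4, 4, 4, 1] (12 cycles, including the fixed point 0).
With 12 cycles on 125 points, sign = (−1)^{125−12} = -1.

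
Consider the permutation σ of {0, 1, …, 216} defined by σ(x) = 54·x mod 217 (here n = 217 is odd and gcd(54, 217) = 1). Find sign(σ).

+1

Orbit of 122 under x↦54x: [122, 78, 89, 32, 209, 2, 108]… (length divides ord_217(54)).
π_54 has 11 disjoint cycles with lengths [30, 30, 30, 30, 30, 30, 10, 10, 10, 6, 1] on {0,…,216}.
n − c = 217 − 11 = 206; sign = (−1)^206 = +1.
Via Zolotarev, sign(π_{54}) = (54|217) = +1.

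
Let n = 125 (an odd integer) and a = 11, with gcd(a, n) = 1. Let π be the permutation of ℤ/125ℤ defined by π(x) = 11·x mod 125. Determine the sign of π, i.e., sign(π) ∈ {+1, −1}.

Trace 96: π^k(96) = [96, 56, 116, 26, 36, 21, 106] for k=0..6.
13 cycles of lengths [25, 25, 25, 25, 5, 5, 5, 5, 1, 1, 1, 1, 1].
13 cycles on 125: each ℓ→(−1)^(ℓ−1), product (−1)^112 = +1.

+1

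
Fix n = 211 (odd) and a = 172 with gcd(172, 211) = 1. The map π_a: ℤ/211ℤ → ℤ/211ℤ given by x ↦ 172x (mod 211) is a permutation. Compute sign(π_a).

Start at x=121: 121 → 134 → 49 → 199 → 46 → 105 → 125 → … (one orbit).
Cycle type of π: 105×2 + 1; total 3 cycles.
sign(π) = (−1)^{n − #cycles} = (−1)^{211−3} = (−1)^208 = +1.
The Jacobi symbol (172|211) = +1 (Zolotarev) agrees.

+1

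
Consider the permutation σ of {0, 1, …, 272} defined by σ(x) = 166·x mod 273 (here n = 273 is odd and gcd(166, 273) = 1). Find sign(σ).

-1

Trace 199: π^k(199) = [199, 1, 166, 256, 181, 16] for k=0..5.
Decompose π into cycles: lengths [6, 6, 6, 6, 6, 6, 6, 6, 6, 6, 6, 6, 6, 6, 6, 6, 6, 6, 6, 6, 6, 6, 6, 6, 6, 6, 6, 6, 6, 6, 6, 6, 6, 6, 6, 6, 6, 6, 6, 6, 6, 6, 6, 6, 6, 1, 1, 1] (48 cycles, including the fixed point 0).
With 48 cycles on 273 points, sign = (−1)^{273−48} = -1.
The Jacobi symbol (166|273) = -1 (Zolotarev) agrees.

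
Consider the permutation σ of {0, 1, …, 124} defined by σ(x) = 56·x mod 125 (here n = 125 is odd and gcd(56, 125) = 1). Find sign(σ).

+1

Trace 21: π^k(21) = [21, 51, 106, 61, 41, 46, 76] for k=0..6.
π_56 has 13 disjoint cycles with lengths [25, 25, 25, 25, 5, 5, 5, 5, 1, 1, 1, 1, 1] on {0,…,124}.
13 cycles on 125: each ℓ→(−1)^(ℓ−1), product (−1)^112 = +1.
Check: (56/125) = +1 by Zolotarev.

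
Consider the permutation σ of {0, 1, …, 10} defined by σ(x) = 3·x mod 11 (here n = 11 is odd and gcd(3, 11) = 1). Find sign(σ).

Orbit of 4 under x↦3x: [4, 1, 3, 9, 5]… (length divides ord_11(3)).
The orbit structure of x ↦ 3x mod 11: 3 orbits of sizes [5, 5, 1].
With 3 cycles on 11 points, sign = (−1)^{11−3} = +1.
The Jacobi symbol (3|11) = +1 (Zolotarev) agrees.

+1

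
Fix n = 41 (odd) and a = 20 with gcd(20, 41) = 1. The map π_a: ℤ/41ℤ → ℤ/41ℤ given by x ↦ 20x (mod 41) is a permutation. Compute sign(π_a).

Start at x=5: 5 → 18 → 32 → 25 → 8 → 37 → 2 → … (one orbit).
3 cycles of lengths [20, 20, 1].
3 cycles on 41: each ℓ→(−1)^(ℓ−1), product (−1)^38 = +1.
(20|41)_J = +1 (Zolotarev's lemma cross-check).

+1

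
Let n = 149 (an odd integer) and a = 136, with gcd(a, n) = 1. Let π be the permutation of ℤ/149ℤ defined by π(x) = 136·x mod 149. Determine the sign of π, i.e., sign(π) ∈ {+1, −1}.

-1

Trace 136: π^k(136) = [136, 20, 38, 102, 15, 103, 2] for k=0..6.
The orbit structure of x ↦ 136x mod 149: 2 orbits of sizes [148, 1].
2 cycles on 149: each ℓ→(−1)^(ℓ−1), product (−1)^147 = -1.
The Jacobi symbol (136|149) = -1 (Zolotarev) agrees.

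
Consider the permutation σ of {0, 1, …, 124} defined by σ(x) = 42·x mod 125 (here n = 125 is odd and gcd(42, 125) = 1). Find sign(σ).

Trace 27: π^k(27) = [27, 9, 3, 1, 42, 14, 88] for k=0..6.
The orbit structure of x ↦ 42x mod 125: 4 orbits of sizes [100, 20, 4, 1].
With 4 cycles on 125 points, sign = (−1)^{125−4} = -1.

-1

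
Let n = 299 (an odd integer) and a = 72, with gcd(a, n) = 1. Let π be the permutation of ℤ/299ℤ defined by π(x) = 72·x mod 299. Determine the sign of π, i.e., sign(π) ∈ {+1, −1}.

Start at x=3: 3 → 216 → 4 → 288 → 105 → 85 → 140 → … (one orbit).
The orbit structure of x ↦ 72x mod 299: 6 orbits of sizes [132, 132, 12, 11, 11, 1].
Σ(ℓ_i−1) = 299−6 = 293; sign = (−1)^293 = -1.

-1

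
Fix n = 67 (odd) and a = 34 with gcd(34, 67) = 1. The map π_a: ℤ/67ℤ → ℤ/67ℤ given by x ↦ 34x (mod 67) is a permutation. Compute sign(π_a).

Trace 39: π^k(39) = [39, 53, 60, 30, 15, 41, 54] for k=0..6.
Decompose π into cycles: lengths [66, 1] (2 cycles, including the fixed point 0).
67 − 2 = 65 transpositions; sign(π) = (−1)^65 = -1.

-1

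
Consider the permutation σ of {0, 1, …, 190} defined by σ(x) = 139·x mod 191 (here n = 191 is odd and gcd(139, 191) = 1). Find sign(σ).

-1

Trace 30: π^k(30) = [30, 159, 136, 186, 69, 41, 160] for k=0..6.
6 cycles of lengths [38, 38, 38, 38, 38, 1].
Σ(ℓ_i−1) = 191−6 = 185; sign = (−1)^185 = -1.
(139|191)_J = -1 (Zolotarev's lemma cross-check).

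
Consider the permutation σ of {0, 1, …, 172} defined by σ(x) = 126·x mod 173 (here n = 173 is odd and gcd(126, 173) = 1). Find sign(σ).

+1

Trace 164: π^k(164) = [164, 77, 14, 34, 132, 24, 83] for k=0..6.
π_126 has 3 disjoint cycles with lengths [86, 86, 1] on {0,…,172}.
n − c = 173 − 3 = 170; sign = (−1)^170 = +1.
Via Zolotarev, sign(π_{126}) = (126|173) = +1.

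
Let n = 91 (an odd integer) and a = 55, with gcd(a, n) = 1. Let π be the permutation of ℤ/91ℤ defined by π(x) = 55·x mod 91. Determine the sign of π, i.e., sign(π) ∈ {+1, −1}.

-1

Trace 48: π^k(48) = [48, 1, 55, 22, 27, 29] for k=0..5.
Cycle type of π: 6×12 + 3×4 + 2×3 + 1; total 20 cycles.
91 − 20 = 71 transpositions; sign(π) = (−1)^71 = -1.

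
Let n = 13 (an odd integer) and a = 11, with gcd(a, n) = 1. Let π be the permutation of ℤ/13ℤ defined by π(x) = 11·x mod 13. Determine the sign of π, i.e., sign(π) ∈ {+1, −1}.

Trace 10: π^k(10) = [10, 6, 1, 11, 4, 5, 3] for k=0..6.
Decompose π into cycles: lengths [12, 1] (2 cycles, including the fixed point 0).
Σ(ℓ_i−1) = 13−2 = 11; sign = (−1)^11 = -1.

-1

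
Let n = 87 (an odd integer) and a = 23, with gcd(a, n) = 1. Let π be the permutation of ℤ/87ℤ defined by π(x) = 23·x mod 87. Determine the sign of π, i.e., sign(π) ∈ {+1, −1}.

-1

Start at x=59: 59 → 52 → 65 → 16 → 20 → 25 → 53 → … (one orbit).
Cycle type of π: 14×4 + 7×4 + 2 + 1; total 10 cycles.
87 − 10 = 77 transpositions; sign(π) = (−1)^77 = -1.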